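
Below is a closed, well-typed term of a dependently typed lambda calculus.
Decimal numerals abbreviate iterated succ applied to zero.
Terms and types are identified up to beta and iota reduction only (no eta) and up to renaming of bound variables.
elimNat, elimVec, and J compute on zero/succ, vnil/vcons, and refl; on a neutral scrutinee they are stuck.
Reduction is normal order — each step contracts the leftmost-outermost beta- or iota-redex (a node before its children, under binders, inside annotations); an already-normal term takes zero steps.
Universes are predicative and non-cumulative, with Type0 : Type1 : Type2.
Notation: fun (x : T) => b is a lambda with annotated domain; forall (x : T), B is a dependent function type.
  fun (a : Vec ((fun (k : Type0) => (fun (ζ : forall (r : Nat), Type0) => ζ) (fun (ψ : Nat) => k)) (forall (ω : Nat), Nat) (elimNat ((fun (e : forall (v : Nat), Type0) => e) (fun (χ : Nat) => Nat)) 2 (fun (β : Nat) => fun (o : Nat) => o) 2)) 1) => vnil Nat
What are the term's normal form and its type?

normal form:
  fun (a : Vec (forall (k : Nat), Nat) 1) => vnil Nat
type:
  forall (a : Vec (forall (k : Nat), Nat) 1), Vec Nat 0
observation: contracting a beta-redex first, the term normalizes in 3 steps.


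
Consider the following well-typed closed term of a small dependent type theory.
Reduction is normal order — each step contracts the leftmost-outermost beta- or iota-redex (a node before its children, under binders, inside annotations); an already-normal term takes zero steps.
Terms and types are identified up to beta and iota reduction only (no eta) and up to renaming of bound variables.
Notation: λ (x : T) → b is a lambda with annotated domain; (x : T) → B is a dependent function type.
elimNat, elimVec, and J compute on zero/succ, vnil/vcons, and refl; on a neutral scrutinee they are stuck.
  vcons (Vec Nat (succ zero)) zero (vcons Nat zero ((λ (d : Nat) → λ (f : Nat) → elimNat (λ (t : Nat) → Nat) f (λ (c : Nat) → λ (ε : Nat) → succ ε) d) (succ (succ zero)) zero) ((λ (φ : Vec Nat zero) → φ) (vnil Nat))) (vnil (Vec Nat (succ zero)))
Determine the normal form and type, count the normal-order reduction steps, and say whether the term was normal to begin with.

normal form:
  vcons (Vec Nat (succ zero)) zero (vcons Nat zero (succ (succ zero)) (vnil Nat)) (vnil (Vec Nat (succ zero)))
the term's type:
  Vec (Vec Nat (succ zero)) (succ zero)
reduction steps (normal order): 10
already normal: no
first redex: a beta-redex


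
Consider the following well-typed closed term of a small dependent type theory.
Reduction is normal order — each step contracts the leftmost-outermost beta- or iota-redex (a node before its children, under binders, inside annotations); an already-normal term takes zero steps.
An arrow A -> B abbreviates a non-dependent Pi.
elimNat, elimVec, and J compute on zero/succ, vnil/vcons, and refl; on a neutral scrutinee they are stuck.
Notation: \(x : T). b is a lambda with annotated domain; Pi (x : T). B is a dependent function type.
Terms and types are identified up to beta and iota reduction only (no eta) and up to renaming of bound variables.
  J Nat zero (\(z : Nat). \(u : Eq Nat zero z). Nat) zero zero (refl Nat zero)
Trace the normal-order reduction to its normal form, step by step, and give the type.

normal-order reduction:
  J Nat zero (\(z : Nat). \(u : Eq Nat zero z). Nat) zero zero (refl Nat zero)
  ~> zero
inferred type:
  Nat


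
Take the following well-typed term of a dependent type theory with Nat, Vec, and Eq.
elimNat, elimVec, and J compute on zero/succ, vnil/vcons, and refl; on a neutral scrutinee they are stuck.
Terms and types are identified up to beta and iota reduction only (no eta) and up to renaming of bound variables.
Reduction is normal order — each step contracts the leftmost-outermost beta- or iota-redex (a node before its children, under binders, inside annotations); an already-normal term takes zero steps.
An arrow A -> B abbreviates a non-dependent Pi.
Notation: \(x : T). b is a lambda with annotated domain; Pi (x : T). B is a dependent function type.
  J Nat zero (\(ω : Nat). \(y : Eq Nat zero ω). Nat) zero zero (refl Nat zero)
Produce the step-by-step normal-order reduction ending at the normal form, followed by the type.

reduction (normal order):
  J Nat zero (\(ω : Nat). \(y : Eq Nat zero ω). Nat) zero zero (refl Nat zero)
  ~> zero
type:
  Nat


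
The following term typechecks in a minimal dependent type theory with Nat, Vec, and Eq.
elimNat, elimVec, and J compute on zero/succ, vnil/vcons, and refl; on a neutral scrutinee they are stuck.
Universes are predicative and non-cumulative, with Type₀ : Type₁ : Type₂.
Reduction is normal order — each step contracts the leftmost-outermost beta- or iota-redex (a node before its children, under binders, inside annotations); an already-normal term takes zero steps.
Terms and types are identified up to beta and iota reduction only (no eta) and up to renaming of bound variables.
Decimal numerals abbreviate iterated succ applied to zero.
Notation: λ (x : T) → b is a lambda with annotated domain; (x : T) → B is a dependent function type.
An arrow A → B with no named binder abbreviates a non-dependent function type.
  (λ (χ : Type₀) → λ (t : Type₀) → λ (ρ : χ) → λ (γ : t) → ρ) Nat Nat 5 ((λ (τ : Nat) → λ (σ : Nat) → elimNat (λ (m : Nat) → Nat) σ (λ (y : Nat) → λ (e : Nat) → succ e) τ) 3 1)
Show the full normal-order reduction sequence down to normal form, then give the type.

normal-order reduction:
  (λ (χ : Type₀) → λ (t : Type₀) → λ (ρ : χ) → λ (γ : t) → ρ) Nat Nat 5 ((λ (τ : Nat) → λ (σ : Nat) → elimNat (λ (m : Nat) → Nat) σ (λ (y : Nat) → λ (e : Nat) → succ e) τ) 3 1)
  ~> (λ (χ : Type₀) → λ (t : Nat) → λ (ρ : χ) → t) Nat 5 ((λ (γ : Nat) → λ (τ : Nat) → elimNat (λ (σ : Nat) → Nat) τ (λ (m : Nat) → λ (y : Nat) → succ y) γ) 3 1)
  ~> (λ (χ : Nat) → λ (t : Nat) → χ) 5 ((λ (ρ : Nat) → λ (γ : Nat) → elimNat (λ (τ : Nat) → Nat) γ (λ (σ : Nat) → λ (m : Nat) → succ m) ρ) 3 1)
  ~> (λ (χ : Nat) → 5) ((λ (t : Nat) → λ (ρ : Nat) → elimNat (λ (γ : Nat) → Nat) ρ (λ (τ : Nat) → λ (σ : Nat) → succ σ) t) 3 1)
  ~> 5
inferred type:
  Nat


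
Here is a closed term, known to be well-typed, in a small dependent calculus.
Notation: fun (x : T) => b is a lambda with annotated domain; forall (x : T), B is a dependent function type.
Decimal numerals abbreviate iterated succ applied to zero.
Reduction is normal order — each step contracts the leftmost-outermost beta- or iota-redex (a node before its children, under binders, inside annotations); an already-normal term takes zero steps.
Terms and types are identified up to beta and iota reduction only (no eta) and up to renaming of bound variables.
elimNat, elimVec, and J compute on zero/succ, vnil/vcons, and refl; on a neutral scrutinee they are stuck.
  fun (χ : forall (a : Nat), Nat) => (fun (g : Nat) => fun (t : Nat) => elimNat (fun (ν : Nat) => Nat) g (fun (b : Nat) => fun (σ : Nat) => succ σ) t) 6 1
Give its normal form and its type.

resulting normal form:
  fun (χ : forall (a : Nat), Nat) => 7
the term's type:
  forall (χ : forall (a : Nat), Nat), Nat


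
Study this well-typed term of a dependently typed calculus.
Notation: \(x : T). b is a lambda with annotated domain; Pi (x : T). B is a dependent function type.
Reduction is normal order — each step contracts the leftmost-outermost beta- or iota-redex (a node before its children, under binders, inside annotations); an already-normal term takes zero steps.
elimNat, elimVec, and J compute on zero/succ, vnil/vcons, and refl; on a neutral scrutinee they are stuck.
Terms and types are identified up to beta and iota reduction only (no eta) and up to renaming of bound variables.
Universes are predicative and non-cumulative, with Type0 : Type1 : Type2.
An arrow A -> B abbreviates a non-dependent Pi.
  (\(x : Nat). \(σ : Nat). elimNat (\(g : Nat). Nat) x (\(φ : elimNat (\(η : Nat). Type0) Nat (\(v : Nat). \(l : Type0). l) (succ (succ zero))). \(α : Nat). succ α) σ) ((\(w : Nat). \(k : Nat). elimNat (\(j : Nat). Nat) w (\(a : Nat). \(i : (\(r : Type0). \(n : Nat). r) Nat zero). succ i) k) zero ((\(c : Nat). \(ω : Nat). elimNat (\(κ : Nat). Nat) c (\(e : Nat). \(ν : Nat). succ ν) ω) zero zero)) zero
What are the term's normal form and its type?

resulting normal form:
  zero
inferred type:
  Nat
observation: the leftmost-outermost redex is a beta-redex, and normalization takes 11 steps.


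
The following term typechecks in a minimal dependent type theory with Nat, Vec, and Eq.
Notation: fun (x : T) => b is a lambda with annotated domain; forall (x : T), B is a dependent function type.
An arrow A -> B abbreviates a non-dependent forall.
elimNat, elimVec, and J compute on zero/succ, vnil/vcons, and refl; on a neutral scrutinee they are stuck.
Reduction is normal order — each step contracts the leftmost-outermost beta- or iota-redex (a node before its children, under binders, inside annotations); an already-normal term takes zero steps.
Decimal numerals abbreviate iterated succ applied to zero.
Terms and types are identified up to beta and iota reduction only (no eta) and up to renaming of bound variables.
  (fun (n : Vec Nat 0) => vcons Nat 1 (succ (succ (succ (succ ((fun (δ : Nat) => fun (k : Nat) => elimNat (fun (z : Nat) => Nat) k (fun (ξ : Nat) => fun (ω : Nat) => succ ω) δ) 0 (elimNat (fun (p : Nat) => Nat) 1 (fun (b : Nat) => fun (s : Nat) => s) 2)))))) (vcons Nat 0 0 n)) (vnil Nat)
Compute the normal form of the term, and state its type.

reduced normal form:
  vcons Nat 1 5 (vcons Nat 0 0 (vnil Nat))
type:
  Vec Nat 2
observation: the term reaches its normal form after 11 normal-order steps.


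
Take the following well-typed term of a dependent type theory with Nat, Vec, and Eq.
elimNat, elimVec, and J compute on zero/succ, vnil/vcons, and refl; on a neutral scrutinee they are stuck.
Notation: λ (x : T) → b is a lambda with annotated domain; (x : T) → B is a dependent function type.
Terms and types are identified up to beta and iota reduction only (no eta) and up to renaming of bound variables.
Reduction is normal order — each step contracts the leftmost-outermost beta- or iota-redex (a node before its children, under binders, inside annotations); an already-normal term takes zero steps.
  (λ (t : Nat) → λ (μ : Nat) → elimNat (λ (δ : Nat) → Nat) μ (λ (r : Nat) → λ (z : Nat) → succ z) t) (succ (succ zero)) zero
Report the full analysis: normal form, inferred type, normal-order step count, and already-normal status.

reduced normal form:
  succ (succ zero)
type:
  Nat
steps to reach normal form (normal order): 9
already normal: no
first contracted redex: a beta-redex


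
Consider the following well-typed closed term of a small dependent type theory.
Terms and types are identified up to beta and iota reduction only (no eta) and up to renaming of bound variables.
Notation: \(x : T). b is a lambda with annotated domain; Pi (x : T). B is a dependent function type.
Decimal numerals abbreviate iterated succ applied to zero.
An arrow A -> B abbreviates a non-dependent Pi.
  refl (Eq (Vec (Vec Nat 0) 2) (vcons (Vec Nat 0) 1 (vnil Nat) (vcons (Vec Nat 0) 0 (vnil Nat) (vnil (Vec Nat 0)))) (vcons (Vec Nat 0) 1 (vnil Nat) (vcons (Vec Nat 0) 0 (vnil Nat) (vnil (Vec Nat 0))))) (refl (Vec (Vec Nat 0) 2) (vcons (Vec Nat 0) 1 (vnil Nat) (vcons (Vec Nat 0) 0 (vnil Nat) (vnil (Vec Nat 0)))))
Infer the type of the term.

the term's type:
  Eq (Eq (Vec (Vec Nat 0) 2) (vcons (Vec Nat 0) 1 (vnil Nat) (vcons (Vec Nat 0) 0 (vnil Nat) (vnil (Vec Nat 0)))) (vcons (Vec Nat 0) 1 (vnil Nat) (vcons (Vec Nat 0) 0 (vnil Nat) (vnil (Vec Nat 0))))) (refl (Vec (Vec Nat 0) 2) (vcons (Vec Nat 0) 1 (vnil Nat) (vcons (Vec Nat 0) 0 (vnil Nat) (vnil (Vec Nat 0))))) (refl (Vec (Vec Nat 0) 2) (vcons (Vec Nat 0) 1 (vnil Nat) (vcons (Vec Nat 0) 0 (vnil Nat) (vnil (Vec Nat 0)))))


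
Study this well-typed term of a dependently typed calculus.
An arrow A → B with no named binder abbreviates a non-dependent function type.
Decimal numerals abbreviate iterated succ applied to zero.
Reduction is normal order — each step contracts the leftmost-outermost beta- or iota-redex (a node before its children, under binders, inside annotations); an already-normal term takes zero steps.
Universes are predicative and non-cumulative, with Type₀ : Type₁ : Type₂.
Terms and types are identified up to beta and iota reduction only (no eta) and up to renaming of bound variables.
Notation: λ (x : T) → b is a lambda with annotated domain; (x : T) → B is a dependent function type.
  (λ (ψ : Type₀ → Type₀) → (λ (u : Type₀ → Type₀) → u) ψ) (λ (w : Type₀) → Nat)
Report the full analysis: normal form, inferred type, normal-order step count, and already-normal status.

normal form:
  λ (ψ : Type₀) → Nat
type:
  Type₀ → Type₀
reduction steps (normal order): 2
already normal: no
first contracted redex: a beta-redex


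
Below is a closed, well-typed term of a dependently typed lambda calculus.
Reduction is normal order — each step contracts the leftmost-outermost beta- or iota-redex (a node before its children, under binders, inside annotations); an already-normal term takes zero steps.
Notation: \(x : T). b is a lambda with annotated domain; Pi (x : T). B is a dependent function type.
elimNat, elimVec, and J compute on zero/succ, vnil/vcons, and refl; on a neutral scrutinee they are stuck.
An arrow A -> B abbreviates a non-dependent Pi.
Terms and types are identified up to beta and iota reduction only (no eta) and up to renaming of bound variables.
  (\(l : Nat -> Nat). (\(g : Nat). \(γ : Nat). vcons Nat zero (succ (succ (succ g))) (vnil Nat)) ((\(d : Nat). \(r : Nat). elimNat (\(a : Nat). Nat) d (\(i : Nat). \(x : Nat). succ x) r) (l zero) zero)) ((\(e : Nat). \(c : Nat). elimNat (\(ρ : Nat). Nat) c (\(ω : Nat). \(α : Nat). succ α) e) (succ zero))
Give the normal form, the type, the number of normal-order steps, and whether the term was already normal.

resulting normal form:
  \(l : Nat). vcons Nat zero (succ (succ (succ (succ zero)))) (vnil Nat)
the term's type:
  Nat -> Vec Nat (succ zero)
steps to reach normal form (normal order): 11
term was already normal: no
first contracted redex: a beta-redex


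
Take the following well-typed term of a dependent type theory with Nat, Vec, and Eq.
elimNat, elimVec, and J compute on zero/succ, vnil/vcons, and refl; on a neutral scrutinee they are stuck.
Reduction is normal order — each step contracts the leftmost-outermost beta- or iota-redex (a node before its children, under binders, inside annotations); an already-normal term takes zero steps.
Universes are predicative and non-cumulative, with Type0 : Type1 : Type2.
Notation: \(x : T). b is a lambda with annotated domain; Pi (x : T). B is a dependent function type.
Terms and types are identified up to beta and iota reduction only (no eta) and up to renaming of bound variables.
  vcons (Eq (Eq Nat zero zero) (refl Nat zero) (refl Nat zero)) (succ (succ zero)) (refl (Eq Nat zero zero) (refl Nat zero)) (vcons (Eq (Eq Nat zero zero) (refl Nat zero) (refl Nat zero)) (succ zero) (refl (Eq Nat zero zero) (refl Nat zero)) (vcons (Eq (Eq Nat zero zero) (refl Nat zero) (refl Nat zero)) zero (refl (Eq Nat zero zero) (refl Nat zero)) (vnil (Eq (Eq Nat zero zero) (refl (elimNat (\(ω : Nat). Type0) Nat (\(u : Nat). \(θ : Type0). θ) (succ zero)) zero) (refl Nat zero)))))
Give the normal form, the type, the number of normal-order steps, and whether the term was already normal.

normal form:
  vcons (Eq (Eq Nat zero zero) (refl Nat zero) (refl Nat zero)) (succ (succ zero)) (refl (Eq Nat zero zero) (refl Nat zero)) (vcons (Eq (Eq Nat zero zero) (refl Nat zero) (refl Nat zero)) (succ zero) (refl (Eq Nat zero zero) (refl Nat zero)) (vcons (Eq (Eq Nat zero zero) (refl Nat zero) (refl Nat zero)) zero (refl (Eq Nat zero zero) (refl Nat zero)) (vnil (Eq (Eq Nat zero zero) (refl Nat zero) (refl Nat zero)))))
type:
  Vec (Eq (Eq Nat zero zero) (refl Nat zero) (refl Nat zero)) (succ (succ (succ zero)))
normal-order step count: 4
already normal: no
first redex: an elimNat iota-redex


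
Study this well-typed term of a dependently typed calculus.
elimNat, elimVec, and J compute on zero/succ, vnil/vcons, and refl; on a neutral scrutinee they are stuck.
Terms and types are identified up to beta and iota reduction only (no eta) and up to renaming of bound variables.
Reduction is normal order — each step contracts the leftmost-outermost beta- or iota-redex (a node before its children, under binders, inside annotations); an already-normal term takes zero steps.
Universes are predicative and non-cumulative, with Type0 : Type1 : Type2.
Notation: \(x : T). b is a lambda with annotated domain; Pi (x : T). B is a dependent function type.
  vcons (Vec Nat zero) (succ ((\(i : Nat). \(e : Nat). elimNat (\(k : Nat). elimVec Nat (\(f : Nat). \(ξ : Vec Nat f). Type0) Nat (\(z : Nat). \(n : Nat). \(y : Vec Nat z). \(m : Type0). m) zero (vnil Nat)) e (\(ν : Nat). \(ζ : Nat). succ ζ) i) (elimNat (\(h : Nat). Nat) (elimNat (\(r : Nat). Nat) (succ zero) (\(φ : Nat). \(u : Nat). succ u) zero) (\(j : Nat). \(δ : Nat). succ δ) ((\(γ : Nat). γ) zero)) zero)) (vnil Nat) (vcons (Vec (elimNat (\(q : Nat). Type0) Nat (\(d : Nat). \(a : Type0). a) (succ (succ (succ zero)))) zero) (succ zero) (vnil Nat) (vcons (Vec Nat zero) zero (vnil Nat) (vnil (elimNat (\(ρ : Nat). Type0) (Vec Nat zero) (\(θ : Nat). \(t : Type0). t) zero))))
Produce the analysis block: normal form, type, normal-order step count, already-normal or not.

reduced normal form:
  vcons (Vec Nat zero) (succ (succ zero)) (vnil Nat) (vcons (Vec Nat zero) (succ zero) (vnil Nat) (vcons (Vec Nat zero) zero (vnil Nat) (vnil (Vec Nat zero))))
inferred type:
  Vec (Vec Nat zero) (succ (succ (succ zero)))
steps to reach normal form (normal order): 21
already normal: no
first contracted redex: a beta-redex


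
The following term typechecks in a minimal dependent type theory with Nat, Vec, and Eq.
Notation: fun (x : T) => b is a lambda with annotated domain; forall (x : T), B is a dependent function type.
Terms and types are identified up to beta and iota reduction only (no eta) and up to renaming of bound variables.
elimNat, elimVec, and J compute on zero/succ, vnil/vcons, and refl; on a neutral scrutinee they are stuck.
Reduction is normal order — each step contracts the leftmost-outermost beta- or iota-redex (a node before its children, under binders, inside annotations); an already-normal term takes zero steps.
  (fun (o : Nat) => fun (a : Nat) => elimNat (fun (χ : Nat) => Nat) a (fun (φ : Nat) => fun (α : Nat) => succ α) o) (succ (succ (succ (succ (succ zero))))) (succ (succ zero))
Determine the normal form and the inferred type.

normal form:
  succ (succ (succ (succ (succ (succ (succ zero))))))
inferred type:
  Nat


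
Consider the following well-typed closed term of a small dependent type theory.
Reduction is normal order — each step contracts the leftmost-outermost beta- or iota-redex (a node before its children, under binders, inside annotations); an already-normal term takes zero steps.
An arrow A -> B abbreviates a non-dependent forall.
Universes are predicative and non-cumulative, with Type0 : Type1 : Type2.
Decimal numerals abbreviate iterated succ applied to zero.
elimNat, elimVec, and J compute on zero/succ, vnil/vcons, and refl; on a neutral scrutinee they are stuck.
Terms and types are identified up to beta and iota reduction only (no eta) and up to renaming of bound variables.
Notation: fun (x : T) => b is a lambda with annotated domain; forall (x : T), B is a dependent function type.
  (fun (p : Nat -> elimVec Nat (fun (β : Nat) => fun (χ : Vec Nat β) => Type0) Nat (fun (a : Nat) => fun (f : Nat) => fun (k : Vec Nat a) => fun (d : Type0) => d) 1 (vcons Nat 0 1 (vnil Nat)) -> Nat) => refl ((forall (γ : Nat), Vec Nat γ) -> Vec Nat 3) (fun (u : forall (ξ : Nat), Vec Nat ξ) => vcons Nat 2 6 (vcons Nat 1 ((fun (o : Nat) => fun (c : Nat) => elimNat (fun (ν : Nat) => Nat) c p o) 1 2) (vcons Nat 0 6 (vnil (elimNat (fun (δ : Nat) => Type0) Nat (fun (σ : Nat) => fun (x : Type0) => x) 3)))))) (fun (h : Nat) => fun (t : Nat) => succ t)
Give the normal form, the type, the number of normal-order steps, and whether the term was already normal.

reduced normal form:
  refl ((forall (p : Nat), Vec Nat p) -> Vec Nat 3) (fun (β : forall (χ : Nat), Vec Nat χ) => vcons Nat 2 6 (vcons Nat 1 3 (vcons Nat 0 6 (vnil Nat))))
inferred type:
  Eq ((forall (p : Nat), Vec Nat p) -> Vec Nat 3) (fun (β : forall (χ : Nat), Vec Nat χ) => vcons Nat 2 6 (vcons Nat 1 3 (vcons Nat 0 6 (vnil Nat)))) (fun (a : forall (f : Nat), Vec Nat f) => vcons Nat 2 6 (vcons Nat 1 3 (vcons Nat 0 6 (vnil Nat))))
normal-order step count: 17
already normal: no
first redex: a beta-redex


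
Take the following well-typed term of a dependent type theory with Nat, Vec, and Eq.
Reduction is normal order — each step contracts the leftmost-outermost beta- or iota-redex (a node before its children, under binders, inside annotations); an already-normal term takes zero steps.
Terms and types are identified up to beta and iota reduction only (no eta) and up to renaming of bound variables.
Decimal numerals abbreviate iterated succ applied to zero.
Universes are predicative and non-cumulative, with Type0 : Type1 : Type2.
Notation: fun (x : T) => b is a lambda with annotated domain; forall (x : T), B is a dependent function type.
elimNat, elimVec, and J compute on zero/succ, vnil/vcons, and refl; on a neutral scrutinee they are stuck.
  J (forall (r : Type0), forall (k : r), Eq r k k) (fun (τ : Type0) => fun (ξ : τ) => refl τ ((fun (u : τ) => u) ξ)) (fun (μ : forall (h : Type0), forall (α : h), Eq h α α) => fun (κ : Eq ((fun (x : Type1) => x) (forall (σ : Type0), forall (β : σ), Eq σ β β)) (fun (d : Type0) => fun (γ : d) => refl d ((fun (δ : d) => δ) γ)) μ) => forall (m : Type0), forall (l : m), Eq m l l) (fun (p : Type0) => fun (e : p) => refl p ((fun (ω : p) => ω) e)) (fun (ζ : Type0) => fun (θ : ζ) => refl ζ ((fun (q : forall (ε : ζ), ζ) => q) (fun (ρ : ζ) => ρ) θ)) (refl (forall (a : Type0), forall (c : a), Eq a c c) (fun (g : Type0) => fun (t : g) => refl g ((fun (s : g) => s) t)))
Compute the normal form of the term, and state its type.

reduced normal form:
  fun (r : Type0) => fun (k : r) => refl r k
inferred type:
  forall (r : Type0), forall (k : r), Eq r k k
observation: the first redex contracted is a J iota-redex; the normal form is reached in 2 normal-order steps.


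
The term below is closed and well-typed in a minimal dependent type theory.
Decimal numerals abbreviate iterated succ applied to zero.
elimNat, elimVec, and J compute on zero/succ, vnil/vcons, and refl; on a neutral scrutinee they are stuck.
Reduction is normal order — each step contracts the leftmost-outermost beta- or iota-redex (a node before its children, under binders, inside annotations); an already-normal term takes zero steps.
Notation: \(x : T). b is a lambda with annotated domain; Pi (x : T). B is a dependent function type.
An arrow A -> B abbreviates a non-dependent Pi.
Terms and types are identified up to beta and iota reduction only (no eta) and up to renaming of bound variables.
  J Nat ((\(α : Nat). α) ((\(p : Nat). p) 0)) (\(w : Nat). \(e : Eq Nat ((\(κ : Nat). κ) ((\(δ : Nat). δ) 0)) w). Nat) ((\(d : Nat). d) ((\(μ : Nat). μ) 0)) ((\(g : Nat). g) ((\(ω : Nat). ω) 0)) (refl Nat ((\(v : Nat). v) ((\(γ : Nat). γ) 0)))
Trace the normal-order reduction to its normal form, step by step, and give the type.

normal-order reduction:
  J Nat ((\(α : Nat). α) ((\(p : Nat). p) 0)) (\(w : Nat). \(e : Eq Nat ((\(κ : Nat). κ) ((\(δ : Nat). δ) 0)) w). Nat) ((\(d : Nat). d) ((\(μ : Nat). μ) 0)) ((\(g : Nat). g) ((\(ω : Nat). ω) 0)) (refl Nat ((\(v : Nat). v) ((\(γ : Nat). γ) 0)))
  ~> (\(α : Nat). α) ((\(p : Nat). p) 0)
  ~> (\(α : Nat). α) 0
  ~> 0
inferred type:
  Nat


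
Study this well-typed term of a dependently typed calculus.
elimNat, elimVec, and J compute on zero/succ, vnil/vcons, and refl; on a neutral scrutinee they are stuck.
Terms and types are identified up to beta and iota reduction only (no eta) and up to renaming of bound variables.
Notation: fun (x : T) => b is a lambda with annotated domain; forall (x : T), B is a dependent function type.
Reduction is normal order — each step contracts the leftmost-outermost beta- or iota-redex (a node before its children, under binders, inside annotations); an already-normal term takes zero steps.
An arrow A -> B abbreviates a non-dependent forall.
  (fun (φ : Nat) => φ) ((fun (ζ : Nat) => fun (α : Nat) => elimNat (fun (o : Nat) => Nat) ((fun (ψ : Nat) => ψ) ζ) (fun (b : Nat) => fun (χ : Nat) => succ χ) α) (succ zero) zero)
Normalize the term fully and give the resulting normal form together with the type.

normal form:
  succ zero
inferred type:
  Nat
observation: normalization takes exactly 5 steps under the normal-order strategy.


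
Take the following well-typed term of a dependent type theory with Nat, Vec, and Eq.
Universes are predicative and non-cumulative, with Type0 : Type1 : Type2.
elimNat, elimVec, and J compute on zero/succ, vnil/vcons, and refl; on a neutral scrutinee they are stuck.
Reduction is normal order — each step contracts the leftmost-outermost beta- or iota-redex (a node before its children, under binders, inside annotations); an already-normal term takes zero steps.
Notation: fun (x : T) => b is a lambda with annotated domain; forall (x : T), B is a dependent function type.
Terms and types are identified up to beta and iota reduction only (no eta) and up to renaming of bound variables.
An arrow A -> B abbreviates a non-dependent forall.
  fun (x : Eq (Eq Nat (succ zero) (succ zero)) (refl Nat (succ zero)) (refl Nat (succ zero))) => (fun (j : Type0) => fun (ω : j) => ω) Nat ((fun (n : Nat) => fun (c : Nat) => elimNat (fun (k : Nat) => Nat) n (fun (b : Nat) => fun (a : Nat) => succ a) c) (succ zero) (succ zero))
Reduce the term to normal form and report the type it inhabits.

resulting normal form:
  fun (x : Eq (Eq Nat (succ zero) (succ zero)) (refl Nat (succ zero)) (refl Nat (succ zero))) => succ (succ zero)
inferred type:
  Eq (Eq Nat (succ zero) (succ zero)) (refl Nat (succ zero)) (refl Nat (succ zero)) -> Nat
observation: the term reaches its normal form after 8 normal-order steps.


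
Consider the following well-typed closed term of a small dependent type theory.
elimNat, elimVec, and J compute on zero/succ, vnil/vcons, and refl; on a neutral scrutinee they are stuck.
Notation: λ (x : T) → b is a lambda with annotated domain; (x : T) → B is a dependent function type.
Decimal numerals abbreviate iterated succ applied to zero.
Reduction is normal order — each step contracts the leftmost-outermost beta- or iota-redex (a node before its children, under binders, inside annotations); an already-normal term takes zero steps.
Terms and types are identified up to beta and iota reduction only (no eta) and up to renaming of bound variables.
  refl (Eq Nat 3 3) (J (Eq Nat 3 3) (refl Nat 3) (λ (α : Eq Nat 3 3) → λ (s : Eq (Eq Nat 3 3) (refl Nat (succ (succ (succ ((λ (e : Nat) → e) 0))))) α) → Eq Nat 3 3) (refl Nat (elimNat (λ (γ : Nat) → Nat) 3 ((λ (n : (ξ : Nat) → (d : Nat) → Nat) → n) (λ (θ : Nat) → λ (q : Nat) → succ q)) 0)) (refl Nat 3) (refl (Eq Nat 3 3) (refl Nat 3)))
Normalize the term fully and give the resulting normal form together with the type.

resulting normal form:
  refl (Eq Nat 3 3) (refl Nat 3)
inferred type:
  Eq (Eq Nat 3 3) (refl Nat 3) (refl Nat 3)
observation: reduction starts at a J iota-redex, and 2 normal-order steps reach the normal form.


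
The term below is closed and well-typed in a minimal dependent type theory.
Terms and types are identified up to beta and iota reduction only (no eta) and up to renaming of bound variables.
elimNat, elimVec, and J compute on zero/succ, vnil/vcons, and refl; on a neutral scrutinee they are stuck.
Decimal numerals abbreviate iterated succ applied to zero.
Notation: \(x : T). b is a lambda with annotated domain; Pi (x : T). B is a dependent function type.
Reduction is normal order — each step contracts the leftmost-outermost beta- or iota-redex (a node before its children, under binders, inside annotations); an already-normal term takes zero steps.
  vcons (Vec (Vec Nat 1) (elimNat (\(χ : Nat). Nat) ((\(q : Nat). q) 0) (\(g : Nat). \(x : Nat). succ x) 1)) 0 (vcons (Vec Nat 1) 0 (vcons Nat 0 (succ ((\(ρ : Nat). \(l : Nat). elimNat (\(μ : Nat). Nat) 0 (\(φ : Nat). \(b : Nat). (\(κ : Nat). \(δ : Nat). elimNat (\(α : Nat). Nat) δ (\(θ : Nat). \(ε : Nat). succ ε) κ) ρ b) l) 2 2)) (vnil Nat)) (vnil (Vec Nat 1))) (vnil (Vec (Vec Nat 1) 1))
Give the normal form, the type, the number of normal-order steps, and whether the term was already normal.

resulting normal form:
  vcons (Vec (Vec Nat 1) 1) 0 (vcons (Vec Nat 1) 0 (vcons Nat 0 5 (vnil Nat)) (vnil (Vec Nat 1))) (vnil (Vec (Vec Nat 1) 1))
the term's type:
  Vec (Vec (Vec Nat 1) 1) 1
steps to reach normal form (normal order): 32
started in normal form: no
first redex: an elimNat iota-redex


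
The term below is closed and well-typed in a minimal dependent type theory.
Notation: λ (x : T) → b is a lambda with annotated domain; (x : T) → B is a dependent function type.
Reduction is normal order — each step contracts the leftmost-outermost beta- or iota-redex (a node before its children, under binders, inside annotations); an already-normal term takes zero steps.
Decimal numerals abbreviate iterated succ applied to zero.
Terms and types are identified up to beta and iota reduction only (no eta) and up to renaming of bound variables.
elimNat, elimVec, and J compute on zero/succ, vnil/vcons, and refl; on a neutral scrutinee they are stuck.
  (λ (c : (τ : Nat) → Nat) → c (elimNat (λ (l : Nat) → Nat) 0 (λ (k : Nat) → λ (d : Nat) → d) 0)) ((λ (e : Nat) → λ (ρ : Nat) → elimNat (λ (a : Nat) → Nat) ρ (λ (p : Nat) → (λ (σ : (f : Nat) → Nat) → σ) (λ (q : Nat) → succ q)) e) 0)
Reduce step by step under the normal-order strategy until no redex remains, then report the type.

normal-order reduction sequence:
  (λ (c : (τ : Nat) → Nat) → c (elimNat (λ (l : Nat) → Nat) 0 (λ (k : Nat) → λ (d : Nat) → d) 0)) ((λ (e : Nat) → λ (ρ : Nat) → elimNat (λ (a : Nat) → Nat) ρ (λ (p : Nat) → (λ (σ : (f : Nat) → Nat) → σ) (λ (q : Nat) → succ q)) e) 0)
  ~> (λ (c : Nat) → λ (τ : Nat) → elimNat (λ (l : Nat) → Nat) τ (λ (k : Nat) → (λ (d : (e : Nat) → Nat) → d) (λ (ρ : Nat) → succ ρ)) c) 0 (elimNat (λ (a : Nat) → Nat) 0 (λ (p : Nat) → λ (σ : Nat) → σ) 0)
  ~> (λ (c : Nat) → elimNat (λ (τ : Nat) → Nat) c (λ (l : Nat) → (λ (k : (d : Nat) → Nat) → k) (λ (e : Nat) → succ e)) 0) (elimNat (λ (ρ : Nat) → Nat) 0 (λ (a : Nat) → λ (p : Nat) → p) 0)
  ~> elimNat (λ (c : Nat) → Nat) (elimNat (λ (τ : Nat) → Nat) 0 (λ (l : Nat) → λ (k : Nat) → k) 0) (λ (d : Nat) → (λ (e : (ρ : Nat) → Nat) → e) (λ (a : Nat) → succ a)) 0
  ~> elimNat (λ (c : Nat) → Nat) 0 (λ (τ : Nat) → λ (l : Nat) → l) 0
  ~> 0
type:
  Nat


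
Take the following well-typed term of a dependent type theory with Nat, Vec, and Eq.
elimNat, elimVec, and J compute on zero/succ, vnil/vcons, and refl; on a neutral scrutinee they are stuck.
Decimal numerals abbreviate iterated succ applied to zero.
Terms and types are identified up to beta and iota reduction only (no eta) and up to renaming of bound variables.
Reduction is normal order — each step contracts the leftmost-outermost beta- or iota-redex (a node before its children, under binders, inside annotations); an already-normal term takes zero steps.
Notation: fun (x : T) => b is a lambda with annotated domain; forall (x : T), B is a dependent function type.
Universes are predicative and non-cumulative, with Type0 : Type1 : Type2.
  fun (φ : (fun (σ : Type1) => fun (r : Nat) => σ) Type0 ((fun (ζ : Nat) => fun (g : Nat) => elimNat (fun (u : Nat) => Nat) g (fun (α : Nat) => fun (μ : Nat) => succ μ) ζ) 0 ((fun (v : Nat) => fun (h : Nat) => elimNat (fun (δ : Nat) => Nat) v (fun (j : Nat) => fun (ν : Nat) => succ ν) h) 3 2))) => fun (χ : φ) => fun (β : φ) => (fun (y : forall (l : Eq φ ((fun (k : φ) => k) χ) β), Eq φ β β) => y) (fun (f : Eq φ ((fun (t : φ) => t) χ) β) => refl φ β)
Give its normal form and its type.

resulting normal form:
  fun (φ : Type0) => fun (σ : φ) => fun (r : φ) => fun (ζ : Eq φ σ r) => refl φ r
type:
  forall (φ : Type0), forall (σ : φ), forall (r : φ), forall (ζ : Eq φ σ r), Eq φ r r


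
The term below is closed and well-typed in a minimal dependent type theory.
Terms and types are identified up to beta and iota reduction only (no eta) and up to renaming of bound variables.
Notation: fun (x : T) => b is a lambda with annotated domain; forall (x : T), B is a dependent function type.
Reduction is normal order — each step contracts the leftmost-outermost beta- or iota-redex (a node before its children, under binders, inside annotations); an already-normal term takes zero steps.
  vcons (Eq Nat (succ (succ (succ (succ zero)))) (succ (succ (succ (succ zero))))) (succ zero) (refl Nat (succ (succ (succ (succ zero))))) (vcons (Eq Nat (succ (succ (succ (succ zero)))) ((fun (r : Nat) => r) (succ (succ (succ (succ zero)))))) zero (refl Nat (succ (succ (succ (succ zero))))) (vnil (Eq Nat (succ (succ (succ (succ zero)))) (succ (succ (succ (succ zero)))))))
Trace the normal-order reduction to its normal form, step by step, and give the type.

normal-order reduction:
  vcons (Eq Nat (succ (succ (succ (succ zero)))) (succ (succ (succ (succ zero))))) (succ zero) (refl Nat (succ (succ (succ (succ zero))))) (vcons (Eq Nat (succ (succ (succ (succ zero)))) ((fun (r : Nat) => r) (succ (succ (succ (succ zero)))))) zero (refl Nat (succ (succ (succ (succ zero))))) (vnil (Eq Nat (succ (succ (succ (succ zero)))) (succ (succ (succ (succ zero)))))))
  ~> vcons (Eq Nat (succ (succ (succ (succ zero)))) (succ (succ (succ (succ zero))))) (succ zero) (refl Nat (succ (succ (succ (succ zero))))) (vcons (Eq Nat (succ (succ (succ (succ zero)))) (succ (succ (succ (succ zero))))) zero (refl Nat (succ (succ (succ (succ zero))))) (vnil (Eq Nat (succ (succ (succ (succ zero)))) (succ (succ (succ (succ zero)))))))
inferred type:
  Vec (Eq Nat (succ (succ (succ (succ zero)))) (succ (succ (succ (succ zero))))) (succ (succ zero))


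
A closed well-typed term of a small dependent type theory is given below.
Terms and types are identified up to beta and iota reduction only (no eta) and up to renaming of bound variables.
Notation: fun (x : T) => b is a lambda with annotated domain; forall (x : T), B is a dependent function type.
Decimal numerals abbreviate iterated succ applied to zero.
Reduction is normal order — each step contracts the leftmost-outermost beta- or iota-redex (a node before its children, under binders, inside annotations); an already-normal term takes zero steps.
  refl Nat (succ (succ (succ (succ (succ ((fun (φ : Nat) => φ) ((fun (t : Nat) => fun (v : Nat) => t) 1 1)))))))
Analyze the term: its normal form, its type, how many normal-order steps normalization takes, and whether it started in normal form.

resulting normal form:
  refl Nat 6
inferred type:
  Eq Nat 6 6
steps to reach normal form (normal order): 3
already normal: no
first redex: a beta-redex


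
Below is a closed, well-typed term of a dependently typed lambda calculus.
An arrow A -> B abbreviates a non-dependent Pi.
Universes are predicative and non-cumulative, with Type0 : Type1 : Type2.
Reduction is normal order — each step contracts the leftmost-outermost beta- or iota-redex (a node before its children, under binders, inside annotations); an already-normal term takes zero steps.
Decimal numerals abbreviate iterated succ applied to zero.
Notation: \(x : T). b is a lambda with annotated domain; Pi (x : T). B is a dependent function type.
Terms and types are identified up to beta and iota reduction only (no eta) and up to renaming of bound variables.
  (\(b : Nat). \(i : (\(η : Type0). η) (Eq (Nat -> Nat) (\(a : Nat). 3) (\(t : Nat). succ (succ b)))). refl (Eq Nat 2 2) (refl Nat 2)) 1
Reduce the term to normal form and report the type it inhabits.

reduced normal form:
  \(b : Eq (Nat -> Nat) (\(i : Nat). 3) (\(η : Nat). 3)). refl (Eq Nat 2 2) (refl Nat 2)
inferred type:
  Eq (Nat -> Nat) (\(b : Nat). 3) (\(i : Nat). 3) -> Eq (Eq Nat 2 2) (refl Nat 2) (refl Nat 2)


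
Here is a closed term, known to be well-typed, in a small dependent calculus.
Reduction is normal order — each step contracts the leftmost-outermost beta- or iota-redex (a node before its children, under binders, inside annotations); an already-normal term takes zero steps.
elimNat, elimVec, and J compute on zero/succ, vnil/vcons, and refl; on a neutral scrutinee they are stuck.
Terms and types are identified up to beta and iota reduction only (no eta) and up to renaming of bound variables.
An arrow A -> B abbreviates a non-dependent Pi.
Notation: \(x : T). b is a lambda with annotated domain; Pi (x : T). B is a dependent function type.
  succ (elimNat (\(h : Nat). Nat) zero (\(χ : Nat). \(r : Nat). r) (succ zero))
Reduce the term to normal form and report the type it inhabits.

normal form:
  succ zero
inferred type:
  Nat
observation: 4 normal-order steps separate the term from its normal form.


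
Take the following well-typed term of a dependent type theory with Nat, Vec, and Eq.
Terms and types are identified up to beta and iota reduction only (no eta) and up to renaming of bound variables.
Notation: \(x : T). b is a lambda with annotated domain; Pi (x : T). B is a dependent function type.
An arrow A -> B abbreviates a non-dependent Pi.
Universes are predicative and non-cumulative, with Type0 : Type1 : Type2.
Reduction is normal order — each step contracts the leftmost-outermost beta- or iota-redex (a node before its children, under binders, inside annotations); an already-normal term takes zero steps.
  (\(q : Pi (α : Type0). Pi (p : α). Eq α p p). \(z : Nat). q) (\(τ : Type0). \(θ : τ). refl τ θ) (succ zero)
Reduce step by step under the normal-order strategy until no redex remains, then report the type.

normal-order reduction:
  (\(q : Pi (α : Type0). Pi (p : α). Eq α p p). \(z : Nat). q) (\(τ : Type0). \(θ : τ). refl τ θ) (succ zero)
  ~> (\(q : Nat). \(α : Type0). \(p : α). refl α p) (succ zero)
  ~> \(q : Type0). \(α : q). refl q α
the term's type:
  Pi (q : Type0). Pi (α : q). Eq q α α


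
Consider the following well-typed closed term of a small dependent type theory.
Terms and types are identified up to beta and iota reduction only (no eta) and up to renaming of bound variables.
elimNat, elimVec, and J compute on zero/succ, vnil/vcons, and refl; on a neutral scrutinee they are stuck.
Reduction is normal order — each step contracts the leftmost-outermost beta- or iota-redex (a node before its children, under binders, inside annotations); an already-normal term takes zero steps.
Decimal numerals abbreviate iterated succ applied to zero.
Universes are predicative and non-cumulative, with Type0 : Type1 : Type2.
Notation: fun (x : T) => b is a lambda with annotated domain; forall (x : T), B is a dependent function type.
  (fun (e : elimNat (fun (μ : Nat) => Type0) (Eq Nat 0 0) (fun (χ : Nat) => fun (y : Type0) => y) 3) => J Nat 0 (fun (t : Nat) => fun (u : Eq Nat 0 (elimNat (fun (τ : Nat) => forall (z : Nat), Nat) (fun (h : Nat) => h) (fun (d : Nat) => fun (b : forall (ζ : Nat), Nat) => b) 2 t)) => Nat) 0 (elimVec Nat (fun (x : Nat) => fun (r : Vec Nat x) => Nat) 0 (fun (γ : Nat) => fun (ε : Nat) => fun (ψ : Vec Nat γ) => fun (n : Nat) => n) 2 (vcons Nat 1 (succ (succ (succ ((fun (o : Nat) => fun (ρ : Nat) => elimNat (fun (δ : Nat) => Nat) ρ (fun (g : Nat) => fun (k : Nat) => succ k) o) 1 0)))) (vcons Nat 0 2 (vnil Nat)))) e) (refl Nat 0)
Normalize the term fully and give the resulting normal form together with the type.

resulting normal form:
  0
type:
  Nat
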